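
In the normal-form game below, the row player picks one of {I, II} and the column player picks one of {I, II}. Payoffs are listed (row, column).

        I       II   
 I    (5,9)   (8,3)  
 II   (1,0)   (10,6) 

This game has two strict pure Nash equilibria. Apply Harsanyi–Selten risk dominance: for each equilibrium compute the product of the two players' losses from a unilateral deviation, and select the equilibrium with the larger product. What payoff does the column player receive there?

9

At both I: the row player loses 5 − 1 = 4 by deviating; the column player loses 9 − 3 = 6. Product = 4·6 = 24.
At both II: the row player loses 10 − 8 = 2 by deviating; the column player loses 6 − 0 = 6. Product = 2·6 = 12.
24 > 12, so both I is risk-dominant. The column player's payoff there is 9.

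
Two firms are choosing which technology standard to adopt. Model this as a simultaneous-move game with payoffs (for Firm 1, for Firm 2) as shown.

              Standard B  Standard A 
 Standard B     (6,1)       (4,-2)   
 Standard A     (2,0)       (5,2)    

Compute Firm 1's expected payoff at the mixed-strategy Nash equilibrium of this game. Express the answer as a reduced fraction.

22/5

Firm 2 mixes with probability q on Standard B, chosen so Firm 1 is indifferent: 6q + 4(1−q) = 2q + 5(1−q) gives q = 1/5.
Firm 1's expected payoff (from either row, since indifferent) is 6·1/5 + 4·4/5 = 22/5.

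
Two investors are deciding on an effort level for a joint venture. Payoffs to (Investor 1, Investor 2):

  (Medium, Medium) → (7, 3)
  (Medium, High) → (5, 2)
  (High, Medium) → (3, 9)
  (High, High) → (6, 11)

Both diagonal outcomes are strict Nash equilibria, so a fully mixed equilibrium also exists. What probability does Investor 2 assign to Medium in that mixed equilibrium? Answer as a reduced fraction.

1/5

Investor 2's mix q on Medium must make Investor 1 indifferent between Medium and High.
Investor 1's payoff from Medium: 7q + 5(1−q). From High: 3q + 6(1−q).
Set equal: 4q = 1(1−q) → q = 1/5.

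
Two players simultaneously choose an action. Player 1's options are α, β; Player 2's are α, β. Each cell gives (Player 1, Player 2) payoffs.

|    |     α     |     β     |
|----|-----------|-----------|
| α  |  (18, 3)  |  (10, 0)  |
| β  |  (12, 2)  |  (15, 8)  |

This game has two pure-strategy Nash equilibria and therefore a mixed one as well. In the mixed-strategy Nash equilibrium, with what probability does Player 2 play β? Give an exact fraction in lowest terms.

Player 2's mix q on α must make Player 1 indifferent between α and β.
Player 1's payoff from α: 18q + 10(1−q). From β: 12q + 15(1−q).
Set equal: 6q = 5(1−q) → q = 5/11.
Probability on β is 1 − 5/11 = 6/11.

6/11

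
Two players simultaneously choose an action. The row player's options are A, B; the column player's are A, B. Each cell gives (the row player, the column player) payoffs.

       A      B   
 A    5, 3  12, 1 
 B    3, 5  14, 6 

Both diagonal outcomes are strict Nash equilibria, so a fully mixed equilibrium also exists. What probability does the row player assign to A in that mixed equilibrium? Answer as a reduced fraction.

The row player's mix p on A must make the column player indifferent between A and B.
The column player's payoff from A: 3p + 5(1−p). From B: 1p + 6(1−p).
Set equal: 2p = 1(1−p) → p = 1/3.

1/3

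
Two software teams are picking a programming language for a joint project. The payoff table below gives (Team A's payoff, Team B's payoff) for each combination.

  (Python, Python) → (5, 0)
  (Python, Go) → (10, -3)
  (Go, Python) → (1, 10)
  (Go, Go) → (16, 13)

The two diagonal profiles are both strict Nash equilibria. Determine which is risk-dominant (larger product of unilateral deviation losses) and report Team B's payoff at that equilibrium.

13

At both Python: Team A loses 5 − 1 = 4 by deviating; Team B loses 0 − (-3) = 3. Product = 4·3 = 12.
At both Go: Team A loses 16 − 10 = 6 by deviating; Team B loses 13 − 10 = 3. Product = 6·3 = 18.
18 > 12, so both Go is risk-dominant. Team B's payoff there is 13.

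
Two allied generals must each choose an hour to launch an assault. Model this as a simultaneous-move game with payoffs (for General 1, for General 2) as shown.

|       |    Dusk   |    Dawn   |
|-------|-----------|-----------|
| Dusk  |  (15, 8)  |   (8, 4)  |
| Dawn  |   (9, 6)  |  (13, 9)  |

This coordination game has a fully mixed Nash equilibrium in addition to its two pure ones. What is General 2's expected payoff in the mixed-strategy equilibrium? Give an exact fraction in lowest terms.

48/7

General 1 mixes with probability p on Dusk, chosen so General 2 is indifferent: 8p + 6(1−p) = 4p + 9(1−p) gives p = 3/7.
General 2's expected payoff is 8·3/7 + 6·4/7 = 48/7.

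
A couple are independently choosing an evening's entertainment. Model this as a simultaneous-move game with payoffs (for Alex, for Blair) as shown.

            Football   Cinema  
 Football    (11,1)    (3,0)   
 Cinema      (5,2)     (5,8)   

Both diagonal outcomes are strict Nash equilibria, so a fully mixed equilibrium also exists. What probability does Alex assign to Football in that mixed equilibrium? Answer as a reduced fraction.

Alex's mix p on Football must make Blair indifferent between Football and Cinema.
Blair's payoff from Football: 1p + 2(1−p). From Cinema: 0p + 8(1−p).
Set equal: 1p = 6(1−p) → p = 6/7.

6/7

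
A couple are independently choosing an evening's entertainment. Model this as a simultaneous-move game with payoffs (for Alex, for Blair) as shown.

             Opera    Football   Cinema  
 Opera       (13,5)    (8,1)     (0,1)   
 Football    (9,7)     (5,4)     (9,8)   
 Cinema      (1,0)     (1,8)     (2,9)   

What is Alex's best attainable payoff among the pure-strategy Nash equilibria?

13

Both Opera is a pure NE (Alex: 13 ≥ 9; Blair: 5 ≥ 1). Alex gets 13.
(Football, Cinema) is a pure NE (Alex: 9 ≥ 2; Blair: 8 ≥ 7). Alex gets 9.
Every other cell has a profitable deviation for at least one player. Highest of {13, 9} is 13.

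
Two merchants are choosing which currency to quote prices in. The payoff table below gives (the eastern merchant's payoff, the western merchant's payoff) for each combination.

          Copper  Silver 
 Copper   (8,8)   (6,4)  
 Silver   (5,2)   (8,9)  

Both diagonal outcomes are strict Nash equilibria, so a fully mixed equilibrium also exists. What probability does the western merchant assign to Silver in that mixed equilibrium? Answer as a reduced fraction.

3/5

The western merchant's mix q on Copper must make the eastern merchant indifferent between Copper and Silver.
The eastern merchant's payoff from Copper: 8q + 6(1−q). From Silver: 5q + 8(1−q).
Set equal: 3q = 2(1−q) → q = 2/5.
Probability on Silver is 1 − 2/5 = 3/5.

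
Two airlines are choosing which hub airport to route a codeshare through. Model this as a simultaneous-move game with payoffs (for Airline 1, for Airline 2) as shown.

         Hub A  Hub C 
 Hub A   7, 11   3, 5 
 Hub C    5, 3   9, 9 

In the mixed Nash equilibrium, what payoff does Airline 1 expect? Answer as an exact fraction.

Airline 2 mixes with probability q on Hub A, chosen so Airline 1 is indifferent: 7q + 3(1−q) = 5q + 9(1−q) gives q = 3/4.
Airline 1's expected payoff (from either row, since indifferent) is 7·3/4 + 3·1/4 = 6.

6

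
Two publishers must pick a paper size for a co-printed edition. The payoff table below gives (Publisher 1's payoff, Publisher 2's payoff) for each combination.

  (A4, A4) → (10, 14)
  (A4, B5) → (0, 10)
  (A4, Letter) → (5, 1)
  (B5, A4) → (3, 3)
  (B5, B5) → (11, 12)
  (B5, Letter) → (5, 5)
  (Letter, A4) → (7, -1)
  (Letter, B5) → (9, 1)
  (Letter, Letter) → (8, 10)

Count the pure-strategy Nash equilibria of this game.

Both A4: Publisher 1 gets 10 (best alternative 7); Publisher 2 gets 14 (best alternative 10). Neither deviates — NE.
Both B5: Publisher 1 gets 11 (best alternative 9); Publisher 2 gets 12 (best alternative 5). Neither deviates — NE.
Both Letter: Publisher 1 gets 8 (best alternative 5); Publisher 2 gets 10 (best alternative 1). Neither deviates — NE.
(B5, Letter) is not a NE: Publisher 1 would switch to Letter (8 > 5).
No other cell survives both best-response checks, so there are 3 pure NE.

3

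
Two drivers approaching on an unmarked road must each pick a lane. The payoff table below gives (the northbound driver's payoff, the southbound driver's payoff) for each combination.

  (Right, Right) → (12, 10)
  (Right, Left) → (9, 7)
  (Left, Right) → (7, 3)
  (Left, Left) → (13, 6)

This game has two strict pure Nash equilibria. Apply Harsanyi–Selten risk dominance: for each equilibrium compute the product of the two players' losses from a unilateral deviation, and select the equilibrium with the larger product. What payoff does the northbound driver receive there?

At both Right: the northbound driver loses 12 − 7 = 5 by deviating; the southbound driver loses 10 − 7 = 3. Product = 5·3 = 15.
At both Left: the northbound driver loses 13 − 9 = 4 by deviating; the southbound driver loses 6 − 3 = 3. Product = 4·3 = 12.
15 > 12, so both Right is risk-dominant. The northbound driver's payoff there is 12.

12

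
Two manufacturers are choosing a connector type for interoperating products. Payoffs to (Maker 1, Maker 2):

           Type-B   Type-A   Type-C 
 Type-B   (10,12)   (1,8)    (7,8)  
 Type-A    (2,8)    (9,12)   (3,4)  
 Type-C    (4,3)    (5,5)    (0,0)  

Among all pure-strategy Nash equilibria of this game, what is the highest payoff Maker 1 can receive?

10

Both Type-B is a pure NE (Maker 1: 10 ≥ 4; Maker 2: 12 ≥ 8). Maker 1 gets 10.
Both Type-A is a pure NE (Maker 1: 9 ≥ 5; Maker 2: 12 ≥ 8). Maker 1 gets 9.
Every other cell has a profitable deviation for at least one player. Highest of {10, 9} is 10.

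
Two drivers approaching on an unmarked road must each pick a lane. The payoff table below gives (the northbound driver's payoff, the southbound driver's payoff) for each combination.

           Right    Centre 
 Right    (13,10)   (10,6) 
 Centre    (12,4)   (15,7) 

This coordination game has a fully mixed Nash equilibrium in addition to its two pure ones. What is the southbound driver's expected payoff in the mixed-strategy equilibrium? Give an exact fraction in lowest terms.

The northbound driver mixes with probability p on Right, chosen so the southbound driver is indifferent: 10p + 4(1−p) = 6p + 7(1−p) gives p = 3/7.
The southbound driver's expected payoff is 10·3/7 + 4·4/7 = 46/7.

46/7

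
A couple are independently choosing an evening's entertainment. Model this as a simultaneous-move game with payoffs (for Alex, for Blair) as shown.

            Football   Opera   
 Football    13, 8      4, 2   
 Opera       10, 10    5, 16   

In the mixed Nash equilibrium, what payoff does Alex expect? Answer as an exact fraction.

Blair mixes with probability q on Football, chosen so Alex is indifferent: 13q + 4(1−q) = 10q + 5(1−q) gives q = 1/4.
Alex's expected payoff (from either row, since indifferent) is 13·1/4 + 4·3/4 = 25/4.

25/4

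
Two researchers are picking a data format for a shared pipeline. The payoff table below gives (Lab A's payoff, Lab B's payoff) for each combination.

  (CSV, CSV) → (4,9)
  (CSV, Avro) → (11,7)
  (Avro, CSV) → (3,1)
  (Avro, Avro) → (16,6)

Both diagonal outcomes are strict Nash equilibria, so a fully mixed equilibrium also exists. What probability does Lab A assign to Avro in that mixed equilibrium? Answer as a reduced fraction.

2/7

Lab A's mix p on CSV must make Lab B indifferent between CSV and Avro.
Lab B's payoff from CSV: 9p + 1(1−p). From Avro: 7p + 6(1−p).
Set equal: 2p = 5(1−p) → p = 5/7.
Probability on Avro is 1 − 5/7 = 2/7.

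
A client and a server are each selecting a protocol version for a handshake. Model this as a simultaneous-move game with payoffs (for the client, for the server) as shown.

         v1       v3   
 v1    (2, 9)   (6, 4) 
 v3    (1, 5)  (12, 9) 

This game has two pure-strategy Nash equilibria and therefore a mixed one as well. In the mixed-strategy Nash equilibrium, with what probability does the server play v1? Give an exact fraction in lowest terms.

The server's mix q on v1 must make the client indifferent between v1 and v3.
The client's payoff from v1: 2q + 6(1−q). From v3: 1q + 12(1−q).
Set equal: 1q = 6(1−q) → q = 6/7.

6/7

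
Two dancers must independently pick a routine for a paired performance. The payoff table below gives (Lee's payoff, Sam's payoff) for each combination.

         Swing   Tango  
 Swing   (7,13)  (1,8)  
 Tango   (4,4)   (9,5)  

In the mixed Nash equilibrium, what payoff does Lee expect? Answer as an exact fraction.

59/11

Sam mixes with probability q on Swing, chosen so Lee is indifferent: 7q + 1(1−q) = 4q + 9(1−q) gives q = 8/11.
Lee's expected payoff (from either row, since indifferent) is 7·8/11 + 1·3/11 = 59/11.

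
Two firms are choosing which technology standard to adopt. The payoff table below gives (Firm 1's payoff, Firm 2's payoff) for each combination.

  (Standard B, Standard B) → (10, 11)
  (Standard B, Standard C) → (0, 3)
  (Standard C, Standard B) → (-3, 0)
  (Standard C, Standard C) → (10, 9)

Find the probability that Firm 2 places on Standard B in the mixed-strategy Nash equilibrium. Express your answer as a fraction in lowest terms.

Firm 2's mix q on Standard B must make Firm 1 indifferent between Standard B and Standard C.
Firm 1's payoff from Standard B: 10q + 0(1−q). From Standard C: (-3)q + 10(1−q).
Set equal: 13q = 10(1−q) → q = 10/23.

10/23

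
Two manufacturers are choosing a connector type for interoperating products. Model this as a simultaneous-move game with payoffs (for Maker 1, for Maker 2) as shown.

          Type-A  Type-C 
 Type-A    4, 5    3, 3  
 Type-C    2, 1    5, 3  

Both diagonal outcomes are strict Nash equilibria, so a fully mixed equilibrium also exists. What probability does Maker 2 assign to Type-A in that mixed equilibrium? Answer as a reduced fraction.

Maker 2's mix q on Type-A must make Maker 1 indifferent between Type-A and Type-C.
Maker 1's payoff from Type-A: 4q + 3(1−q). From Type-C: 2q + 5(1−q).
Set equal: 2q = 2(1−q) → q = 2/4 = 1/2.

1/2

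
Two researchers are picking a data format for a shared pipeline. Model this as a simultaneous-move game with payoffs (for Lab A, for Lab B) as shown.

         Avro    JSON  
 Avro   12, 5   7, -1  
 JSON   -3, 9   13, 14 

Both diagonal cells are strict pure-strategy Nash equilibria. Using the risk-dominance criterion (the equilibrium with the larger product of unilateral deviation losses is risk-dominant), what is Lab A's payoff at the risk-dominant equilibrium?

12

At both Avro: Lab A loses 12 − (-3) = 15 by deviating; Lab B loses 5 − (-1) = 6. Product = 15·6 = 90.
At both JSON: Lab A loses 13 − 7 = 6 by deviating; Lab B loses 14 − 9 = 5. Product = 6·5 = 30.
90 > 30, so both Avro is risk-dominant. Lab A's payoff there is 12.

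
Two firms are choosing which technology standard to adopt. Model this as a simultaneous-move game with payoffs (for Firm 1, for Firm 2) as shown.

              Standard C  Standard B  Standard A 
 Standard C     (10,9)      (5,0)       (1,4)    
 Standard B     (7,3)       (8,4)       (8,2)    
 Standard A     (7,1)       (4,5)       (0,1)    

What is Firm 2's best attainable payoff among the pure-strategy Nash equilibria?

Both Standard C is a pure NE (Firm 1: 10 ≥ 7; Firm 2: 9 ≥ 4). Firm 2 gets 9.
Both Standard B is a pure NE (Firm 1: 8 ≥ 5; Firm 2: 4 ≥ 3). Firm 2 gets 4.
Every other cell has a profitable deviation for at least one player. Highest of {9, 4} is 9.

9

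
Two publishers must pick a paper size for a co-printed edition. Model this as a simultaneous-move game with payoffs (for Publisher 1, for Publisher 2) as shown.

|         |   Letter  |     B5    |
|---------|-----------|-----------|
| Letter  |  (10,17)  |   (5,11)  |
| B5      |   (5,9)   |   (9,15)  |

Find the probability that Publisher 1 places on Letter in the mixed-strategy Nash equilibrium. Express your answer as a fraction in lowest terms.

1/2

Publisher 1's mix p on Letter must make Publisher 2 indifferent between Letter and B5.
Publisher 2's payoff from Letter: 17p + 9(1−p). From B5: 11p + 15(1−p).
Set equal: 6p = 6(1−p) → p = 6/12 = 1/2.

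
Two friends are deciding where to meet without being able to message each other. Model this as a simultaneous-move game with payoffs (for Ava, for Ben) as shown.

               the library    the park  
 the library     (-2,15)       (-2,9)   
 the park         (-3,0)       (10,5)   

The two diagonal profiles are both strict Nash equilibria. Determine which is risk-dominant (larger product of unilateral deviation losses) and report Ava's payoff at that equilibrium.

10

At both the library: Ava loses -2 − (-3) = 1 by deviating; Ben loses 15 − 9 = 6. Product = 1·6 = 6.
At both the park: Ava loses 10 − (-2) = 12 by deviating; Ben loses 5 − 0 = 5. Product = 12·5 = 60.
60 > 6, so both the park is risk-dominant. Ava's payoff there is 10.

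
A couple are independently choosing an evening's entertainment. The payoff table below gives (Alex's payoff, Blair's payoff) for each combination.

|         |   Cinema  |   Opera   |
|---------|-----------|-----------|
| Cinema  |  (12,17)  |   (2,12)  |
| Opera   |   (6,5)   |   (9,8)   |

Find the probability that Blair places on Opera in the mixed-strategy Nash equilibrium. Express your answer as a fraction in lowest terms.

Blair's mix q on Cinema must make Alex indifferent between Cinema and Opera.
Alex's payoff from Cinema: 12q + 2(1−q). From Opera: 6q + 9(1−q).
Set equal: 6q = 7(1−q) → q = 7/13.
Probability on Opera is 1 − 7/13 = 6/13.

6/13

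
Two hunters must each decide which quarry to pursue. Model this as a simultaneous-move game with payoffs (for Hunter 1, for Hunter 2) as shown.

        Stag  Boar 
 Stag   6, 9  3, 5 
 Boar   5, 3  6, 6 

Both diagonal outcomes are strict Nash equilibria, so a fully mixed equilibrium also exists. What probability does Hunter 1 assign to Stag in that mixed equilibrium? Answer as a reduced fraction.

3/7

Hunter 1's mix p on Stag must make Hunter 2 indifferent between Stag and Boar.
Hunter 2's payoff from Stag: 9p + 3(1−p). From Boar: 5p + 6(1−p).
Set equal: 4p = 3(1−p) → p = 3/7.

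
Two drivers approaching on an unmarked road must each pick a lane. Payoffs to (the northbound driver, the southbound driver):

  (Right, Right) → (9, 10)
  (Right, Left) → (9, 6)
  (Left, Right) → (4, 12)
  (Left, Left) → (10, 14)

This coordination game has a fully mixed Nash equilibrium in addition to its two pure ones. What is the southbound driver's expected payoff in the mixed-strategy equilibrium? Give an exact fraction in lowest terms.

34/3

The northbound driver mixes with probability p on Right, chosen so the southbound driver is indifferent: 10p + 12(1−p) = 6p + 14(1−p) gives p = 1/3.
The southbound driver's expected payoff is 10·1/3 + 12·2/3 = 34/3.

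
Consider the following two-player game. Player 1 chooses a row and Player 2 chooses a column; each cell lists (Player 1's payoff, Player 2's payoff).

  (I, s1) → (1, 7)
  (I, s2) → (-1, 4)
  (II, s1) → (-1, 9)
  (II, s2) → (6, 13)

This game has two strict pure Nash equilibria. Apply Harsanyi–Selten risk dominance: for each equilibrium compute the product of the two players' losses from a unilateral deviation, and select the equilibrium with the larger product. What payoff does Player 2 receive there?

At (I, s1): Player 1 loses 1 − (-1) = 2 by deviating; Player 2 loses 7 − 4 = 3. Product = 2·3 = 6.
At (II, s2): Player 1 loses 6 − (-1) = 7 by deviating; Player 2 loses 13 − 9 = 4. Product = 7·4 = 28.
28 > 6, so (II, s2) is risk-dominant. Player 2's payoff there is 13.

13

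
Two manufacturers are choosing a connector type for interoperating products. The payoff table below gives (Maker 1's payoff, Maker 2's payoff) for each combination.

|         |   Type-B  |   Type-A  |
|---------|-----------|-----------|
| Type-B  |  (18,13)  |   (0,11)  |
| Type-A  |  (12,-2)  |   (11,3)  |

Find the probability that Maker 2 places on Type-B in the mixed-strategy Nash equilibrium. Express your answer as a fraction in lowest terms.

11/17

Maker 2's mix q on Type-B must make Maker 1 indifferent between Type-B and Type-A.
Maker 1's payoff from Type-B: 18q + 0(1−q). From Type-A: 12q + 11(1−q).
Set equal: 6q = 11(1−q) → q = 11/17.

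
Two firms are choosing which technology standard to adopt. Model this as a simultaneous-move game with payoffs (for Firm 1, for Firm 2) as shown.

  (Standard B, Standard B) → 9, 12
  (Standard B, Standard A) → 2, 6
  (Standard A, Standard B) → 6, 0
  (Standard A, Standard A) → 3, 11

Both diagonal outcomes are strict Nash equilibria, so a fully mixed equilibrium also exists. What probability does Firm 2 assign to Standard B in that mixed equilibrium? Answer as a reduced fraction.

1/4

Firm 2's mix q on Standard B must make Firm 1 indifferent between Standard B and Standard A.
Firm 1's payoff from Standard B: 9q + 2(1−q). From Standard A: 6q + 3(1−q).
Set equal: 3q = 1(1−q) → q = 1/4.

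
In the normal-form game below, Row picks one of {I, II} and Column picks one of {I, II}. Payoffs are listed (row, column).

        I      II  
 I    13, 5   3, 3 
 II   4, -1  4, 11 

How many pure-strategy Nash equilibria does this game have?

Both I: Row gets 13 (best alternative 4); Column gets 5 (best alternative 3). Neither deviates — NE.
Both II: Row gets 4 (best alternative 3); Column gets 11 (best alternative -1). Neither deviates — NE.
(II, I) is not a NE: Row would switch to I (13 > 4).
No other cell survives both best-response checks, so there are 2 pure NE.

2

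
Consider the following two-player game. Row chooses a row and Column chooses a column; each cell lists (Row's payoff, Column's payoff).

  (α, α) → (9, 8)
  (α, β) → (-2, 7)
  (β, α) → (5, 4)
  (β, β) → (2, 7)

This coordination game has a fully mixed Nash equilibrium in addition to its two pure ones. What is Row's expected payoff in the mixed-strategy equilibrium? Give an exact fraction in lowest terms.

Column mixes with probability q on α, chosen so Row is indifferent: 9q + (-2)(1−q) = 5q + 2(1−q) gives q = 1/2.
Row's expected payoff (from either row, since indifferent) is 9·1/2 + (-2)·1/2 = 7/2.

7/2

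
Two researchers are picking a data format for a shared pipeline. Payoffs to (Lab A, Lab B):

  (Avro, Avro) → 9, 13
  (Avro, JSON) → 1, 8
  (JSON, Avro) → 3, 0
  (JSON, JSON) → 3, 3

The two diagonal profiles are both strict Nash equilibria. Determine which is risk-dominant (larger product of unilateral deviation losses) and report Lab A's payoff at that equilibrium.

9

At both Avro: Lab A loses 9 − 3 = 6 by deviating; Lab B loses 13 − 8 = 5. Product = 6·5 = 30.
At both JSON: Lab A loses 3 − 1 = 2 by deviating; Lab B loses 3 − 0 = 3. Product = 2·3 = 6.
30 > 6, so both Avro is risk-dominant. Lab A's payoff there is 9.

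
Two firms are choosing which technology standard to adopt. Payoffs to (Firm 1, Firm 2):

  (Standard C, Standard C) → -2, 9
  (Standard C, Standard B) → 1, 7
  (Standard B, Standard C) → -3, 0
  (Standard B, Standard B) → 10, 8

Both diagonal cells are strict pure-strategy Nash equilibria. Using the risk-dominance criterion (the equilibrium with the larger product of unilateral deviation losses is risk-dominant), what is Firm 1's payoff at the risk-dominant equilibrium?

10

At both Standard C: Firm 1 loses -2 − (-3) = 1 by deviating; Firm 2 loses 9 − 7 = 2. Product = 1·2 = 2.
At both Standard B: Firm 1 loses 10 − 1 = 9 by deviating; Firm 2 loses 8 − 0 = 8. Product = 9·8 = 72.
72 > 2, so both Standard B is risk-dominant. Firm 1's payoff there is 10.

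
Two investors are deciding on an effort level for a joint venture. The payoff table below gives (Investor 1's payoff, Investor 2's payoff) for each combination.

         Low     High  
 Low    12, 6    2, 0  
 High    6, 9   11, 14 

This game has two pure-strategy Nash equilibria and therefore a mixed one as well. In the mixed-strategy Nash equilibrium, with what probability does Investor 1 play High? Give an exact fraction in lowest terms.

6/11

Investor 1's mix p on Low must make Investor 2 indifferent between Low and High.
Investor 2's payoff from Low: 6p + 9(1−p). From High: 0p + 14(1−p).
Set equal: 6p = 5(1−p) → p = 5/11.
Probability on High is 1 − 5/11 = 6/11.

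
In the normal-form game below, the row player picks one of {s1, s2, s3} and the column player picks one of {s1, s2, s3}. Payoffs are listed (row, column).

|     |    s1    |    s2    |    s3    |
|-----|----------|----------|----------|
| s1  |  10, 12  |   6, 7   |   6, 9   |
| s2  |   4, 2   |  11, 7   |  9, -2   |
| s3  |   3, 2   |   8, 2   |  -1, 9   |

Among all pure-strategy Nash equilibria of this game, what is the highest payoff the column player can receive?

12

Both s1 is a pure NE (the row player: 10 ≥ 4; the column player: 12 ≥ 9). The column player gets 12.
Both s2 is a pure NE (the row player: 11 ≥ 8; the column player: 7 ≥ 2). The column player gets 7.
Every other cell has a profitable deviation for at least one player. Highest of {12, 7} is 12.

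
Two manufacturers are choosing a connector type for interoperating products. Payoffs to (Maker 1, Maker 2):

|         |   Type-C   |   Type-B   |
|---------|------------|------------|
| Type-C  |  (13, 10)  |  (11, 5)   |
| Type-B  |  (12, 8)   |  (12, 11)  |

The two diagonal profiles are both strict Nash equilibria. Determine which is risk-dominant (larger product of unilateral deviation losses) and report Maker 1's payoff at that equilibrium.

13

At both Type-C: Maker 1 loses 13 − 12 = 1 by deviating; Maker 2 loses 10 − 5 = 5. Product = 1·5 = 5.
At both Type-B: Maker 1 loses 12 − 11 = 1 by deviating; Maker 2 loses 11 − 8 = 3. Product = 1·3 = 3.
5 > 3, so both Type-C is risk-dominant. Maker 1's payoff there is 13.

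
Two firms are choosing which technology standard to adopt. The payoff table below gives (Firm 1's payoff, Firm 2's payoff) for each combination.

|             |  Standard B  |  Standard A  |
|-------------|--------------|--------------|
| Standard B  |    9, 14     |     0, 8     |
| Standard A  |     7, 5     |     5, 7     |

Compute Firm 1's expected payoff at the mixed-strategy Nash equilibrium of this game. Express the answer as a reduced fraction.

Firm 2 mixes with probability q on Standard B, chosen so Firm 1 is indifferent: 9q + 0(1−q) = 7q + 5(1−q) gives q = 5/7.
Firm 1's expected payoff (from either row, since indifferent) is 9·5/7 + 0·2/7 = 45/7.

45/7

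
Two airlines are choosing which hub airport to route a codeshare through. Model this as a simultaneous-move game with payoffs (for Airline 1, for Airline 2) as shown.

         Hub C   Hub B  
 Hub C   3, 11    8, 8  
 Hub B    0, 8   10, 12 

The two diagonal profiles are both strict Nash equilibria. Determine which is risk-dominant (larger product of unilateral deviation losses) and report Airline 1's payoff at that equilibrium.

3

At both Hub C: Airline 1 loses 3 − 0 = 3 by deviating; Airline 2 loses 11 − 8 = 3. Product = 3·3 = 9.
At both Hub B: Airline 1 loses 10 − 8 = 2 by deviating; Airline 2 loses 12 − 8 = 4. Product = 2·4 = 8.
9 > 8, so both Hub C is risk-dominant. Airline 1's payoff there is 3.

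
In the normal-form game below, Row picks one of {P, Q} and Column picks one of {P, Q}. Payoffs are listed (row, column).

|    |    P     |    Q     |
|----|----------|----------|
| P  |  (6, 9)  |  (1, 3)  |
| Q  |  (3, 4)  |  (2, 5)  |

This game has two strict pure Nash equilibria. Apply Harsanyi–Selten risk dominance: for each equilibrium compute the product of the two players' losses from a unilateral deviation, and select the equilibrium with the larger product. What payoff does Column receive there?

At both P: Row loses 6 − 3 = 3 by deviating; Column loses 9 − 3 = 6. Product = 3·6 = 18.
At both Q: Row loses 2 − 1 = 1 by deviating; Column loses 5 − 4 = 1. Product = 1·1 = 1.
18 > 1, so both P is risk-dominant. Column's payoff there is 9.

9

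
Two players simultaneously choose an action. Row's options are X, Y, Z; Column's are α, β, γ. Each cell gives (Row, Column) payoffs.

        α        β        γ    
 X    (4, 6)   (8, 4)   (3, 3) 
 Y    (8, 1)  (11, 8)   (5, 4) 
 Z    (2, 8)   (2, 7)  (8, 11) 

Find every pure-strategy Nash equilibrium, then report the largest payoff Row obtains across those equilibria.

(Y, β) is a pure NE (Row: 11 ≥ 8; Column: 8 ≥ 4). Row gets 11.
(Z, γ) is a pure NE (Row: 8 ≥ 5; Column: 11 ≥ 8). Row gets 8.
Every other cell has a profitable deviation for at least one player. Highest of {11, 8} is 11.

11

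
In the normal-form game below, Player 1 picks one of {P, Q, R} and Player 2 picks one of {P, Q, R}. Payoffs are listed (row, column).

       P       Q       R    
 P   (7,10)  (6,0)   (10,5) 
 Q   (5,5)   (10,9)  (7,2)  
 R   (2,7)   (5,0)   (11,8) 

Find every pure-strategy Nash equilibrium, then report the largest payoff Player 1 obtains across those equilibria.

11

Both P is a pure NE (Player 1: 7 ≥ 5; Player 2: 10 ≥ 5). Player 1 gets 7.
Both Q is a pure NE (Player 1: 10 ≥ 6; Player 2: 9 ≥ 5). Player 1 gets 10.
Both R is a pure NE (Player 1: 11 ≥ 10; Player 2: 8 ≥ 7). Player 1 gets 11.
Every other cell has a profitable deviation for at least one player. Highest of {7, 10, 11} is 11.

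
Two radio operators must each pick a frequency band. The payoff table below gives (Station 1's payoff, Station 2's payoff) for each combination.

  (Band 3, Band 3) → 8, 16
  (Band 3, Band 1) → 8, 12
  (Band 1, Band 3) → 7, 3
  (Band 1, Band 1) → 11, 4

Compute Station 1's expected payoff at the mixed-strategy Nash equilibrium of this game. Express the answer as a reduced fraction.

8

Station 2 mixes with probability q on Band 3, chosen so Station 1 is indifferent: 8q + 8(1−q) = 7q + 11(1−q) gives q = 3/4.
Station 1's expected payoff (from either row, since indifferent) is 8·3/4 + 8·1/4 = 8.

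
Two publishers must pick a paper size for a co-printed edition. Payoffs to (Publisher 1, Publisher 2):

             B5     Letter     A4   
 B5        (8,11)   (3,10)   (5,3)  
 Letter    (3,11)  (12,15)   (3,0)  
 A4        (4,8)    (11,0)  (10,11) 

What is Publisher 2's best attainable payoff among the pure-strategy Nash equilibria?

15

Both B5 is a pure NE (Publisher 1: 8 ≥ 4; Publisher 2: 11 ≥ 10). Publisher 2 gets 11.
Both Letter is a pure NE (Publisher 1: 12 ≥ 11; Publisher 2: 15 ≥ 11). Publisher 2 gets 15.
Both A4 is a pure NE (Publisher 1: 10 ≥ 5; Publisher 2: 11 ≥ 8). Publisher 2 gets 11.
Every other cell has a profitable deviation for at least one player. Highest of {11, 15, 11} is 15.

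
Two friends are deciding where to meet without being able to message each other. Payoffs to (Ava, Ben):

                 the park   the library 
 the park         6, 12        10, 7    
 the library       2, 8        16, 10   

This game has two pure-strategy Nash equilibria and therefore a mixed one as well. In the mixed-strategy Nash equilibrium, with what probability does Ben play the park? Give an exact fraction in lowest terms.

3/5

Ben's mix q on the park must make Ava indifferent between the park and the library.
Ava's payoff from the park: 6q + 10(1−q). From the library: 2q + 16(1−q).
Set equal: 4q = 6(1−q) → q = 6/10 = 3/5.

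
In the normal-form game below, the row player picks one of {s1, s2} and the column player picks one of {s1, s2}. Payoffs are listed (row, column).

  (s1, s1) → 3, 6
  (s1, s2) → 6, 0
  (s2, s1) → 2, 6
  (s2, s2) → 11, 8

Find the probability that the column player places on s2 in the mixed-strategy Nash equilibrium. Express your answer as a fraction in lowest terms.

1/6

The column player's mix q on s1 must make the row player indifferent between s1 and s2.
The row player's payoff from s1: 3q + 6(1−q). From s2: 2q + 11(1−q).
Set equal: 1q = 5(1−q) → q = 5/6.
Probability on s2 is 1 − 5/6 = 1/6.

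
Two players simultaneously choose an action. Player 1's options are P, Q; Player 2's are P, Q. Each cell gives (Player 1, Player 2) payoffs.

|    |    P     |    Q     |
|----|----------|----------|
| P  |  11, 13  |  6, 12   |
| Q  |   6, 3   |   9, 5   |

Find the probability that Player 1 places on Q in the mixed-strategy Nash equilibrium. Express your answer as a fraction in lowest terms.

Player 1's mix p on P must make Player 2 indifferent between P and Q.
Player 2's payoff from P: 13p + 3(1−p). From Q: 12p + 5(1−p).
Set equal: 1p = 2(1−p) → p = 2/3.
Probability on Q is 1 − 2/3 = 1/3.

1/3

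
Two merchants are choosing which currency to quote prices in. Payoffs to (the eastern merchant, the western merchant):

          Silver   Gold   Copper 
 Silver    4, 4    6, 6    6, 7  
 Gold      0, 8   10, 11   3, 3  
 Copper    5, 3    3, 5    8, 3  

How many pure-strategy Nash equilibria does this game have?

1

Both Gold: the eastern merchant gets 10 (best alternative 6); the western merchant gets 11 (best alternative 8). Neither deviates — NE.
Both Copper is not a NE: the western merchant would switch to Gold (5 > 3).
No other cell survives both best-response checks, so there is 1 pure NE.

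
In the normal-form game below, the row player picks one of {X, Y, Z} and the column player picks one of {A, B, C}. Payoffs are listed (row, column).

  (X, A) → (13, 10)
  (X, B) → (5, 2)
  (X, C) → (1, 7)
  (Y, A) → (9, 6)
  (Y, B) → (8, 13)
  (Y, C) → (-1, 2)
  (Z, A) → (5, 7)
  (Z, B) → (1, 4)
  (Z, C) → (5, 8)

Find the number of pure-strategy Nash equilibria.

(X, A): the row player gets 13 (best alternative 9); the column player gets 10 (best alternative 7). Neither deviates — NE.
(Y, B): the row player gets 8 (best alternative 5); the column player gets 13 (best alternative 6). Neither deviates — NE.
(Z, C): the row player gets 5 (best alternative 1); the column player gets 8 (best alternative 7). Neither deviates — NE.
(Z, B) is not a NE: the row player would switch to Y (8 > 1).
No other cell survives both best-response checks, so there are 3 pure NE.

3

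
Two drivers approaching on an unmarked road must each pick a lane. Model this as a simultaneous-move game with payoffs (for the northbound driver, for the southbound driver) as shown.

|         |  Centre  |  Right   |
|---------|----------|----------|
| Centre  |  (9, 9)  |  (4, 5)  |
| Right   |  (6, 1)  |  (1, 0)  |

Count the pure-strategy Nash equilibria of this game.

1

Both Centre: the northbound driver gets 9 (best alternative 6); the southbound driver gets 9 (best alternative 5). Neither deviates — NE.
Both Right is not a NE: the northbound driver would switch to Centre (4 > 1).
No other cell survives both best-response checks, so there is 1 pure NE.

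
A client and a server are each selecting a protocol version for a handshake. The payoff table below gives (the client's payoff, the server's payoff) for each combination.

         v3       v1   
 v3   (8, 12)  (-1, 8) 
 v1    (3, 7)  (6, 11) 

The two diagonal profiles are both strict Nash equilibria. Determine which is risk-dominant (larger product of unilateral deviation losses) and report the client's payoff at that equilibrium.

At both v3: the client loses 8 − 3 = 5 by deviating; the server loses 12 − 8 = 4. Product = 5·4 = 20.
At both v1: the client loses 6 − (-1) = 7 by deviating; the server loses 11 − 7 = 4. Product = 7·4 = 28.
28 > 20, so both v1 is risk-dominant. The client's payoff there is 6.

6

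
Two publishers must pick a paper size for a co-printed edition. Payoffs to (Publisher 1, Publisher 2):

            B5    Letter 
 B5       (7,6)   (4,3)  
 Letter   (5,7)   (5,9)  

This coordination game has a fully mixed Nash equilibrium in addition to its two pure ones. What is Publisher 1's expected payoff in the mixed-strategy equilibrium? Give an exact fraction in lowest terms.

5

Publisher 2 mixes with probability q on B5, chosen so Publisher 1 is indifferent: 7q + 4(1−q) = 5q + 5(1−q) gives q = 1/3.
Publisher 1's expected payoff (from either row, since indifferent) is 7·1/3 + 4·2/3 = 5.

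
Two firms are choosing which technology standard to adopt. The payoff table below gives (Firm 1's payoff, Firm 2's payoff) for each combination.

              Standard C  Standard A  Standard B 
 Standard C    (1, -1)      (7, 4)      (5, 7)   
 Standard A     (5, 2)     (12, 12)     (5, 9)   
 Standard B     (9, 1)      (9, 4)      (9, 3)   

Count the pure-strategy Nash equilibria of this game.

1

Both Standard A: Firm 1 gets 12 (best alternative 9); Firm 2 gets 12 (best alternative 9). Neither deviates — NE.
Both Standard B is not a NE: Firm 2 would switch to Standard A (4 > 3).
No other cell survives both best-response checks, so there is 1 pure NE.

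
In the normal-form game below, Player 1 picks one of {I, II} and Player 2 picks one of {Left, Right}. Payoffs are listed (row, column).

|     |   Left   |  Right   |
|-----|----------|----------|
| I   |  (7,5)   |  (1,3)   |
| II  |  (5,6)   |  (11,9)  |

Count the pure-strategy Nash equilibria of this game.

2

(I, Left): Player 1 gets 7 (best alternative 5); Player 2 gets 5 (best alternative 3). Neither deviates — NE.
(II, Right): Player 1 gets 11 (best alternative 1); Player 2 gets 9 (best alternative 6). Neither deviates — NE.
(II, Left) is not a NE: Player 1 would switch to I (7 > 5).
No other cell survives both best-response checks, so there are 2 pure NE.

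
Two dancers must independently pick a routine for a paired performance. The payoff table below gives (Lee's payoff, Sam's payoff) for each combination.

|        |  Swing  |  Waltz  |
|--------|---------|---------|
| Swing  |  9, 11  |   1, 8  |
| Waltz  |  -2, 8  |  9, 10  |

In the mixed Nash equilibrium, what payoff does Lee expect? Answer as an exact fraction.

83/19

Sam mixes with probability q on Swing, chosen so Lee is indifferent: 9q + 1(1−q) = (-2)q + 9(1−q) gives q = 8/19.
Lee's expected payoff (from either row, since indifferent) is 9·8/19 + 1·11/19 = 83/19.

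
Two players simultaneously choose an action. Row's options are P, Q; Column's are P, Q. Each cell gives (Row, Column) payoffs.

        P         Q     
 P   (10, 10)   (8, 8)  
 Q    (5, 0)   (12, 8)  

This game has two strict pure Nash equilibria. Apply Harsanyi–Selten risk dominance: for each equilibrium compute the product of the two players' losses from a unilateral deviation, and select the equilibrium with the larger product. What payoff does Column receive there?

At both P: Row loses 10 − 5 = 5 by deviating; Column loses 10 − 8 = 2. Product = 5·2 = 10.
At both Q: Row loses 12 − 8 = 4 by deviating; Column loses 8 − 0 = 8. Product = 4·8 = 32.
32 > 10, so both Q is risk-dominant. Column's payoff there is 8.

8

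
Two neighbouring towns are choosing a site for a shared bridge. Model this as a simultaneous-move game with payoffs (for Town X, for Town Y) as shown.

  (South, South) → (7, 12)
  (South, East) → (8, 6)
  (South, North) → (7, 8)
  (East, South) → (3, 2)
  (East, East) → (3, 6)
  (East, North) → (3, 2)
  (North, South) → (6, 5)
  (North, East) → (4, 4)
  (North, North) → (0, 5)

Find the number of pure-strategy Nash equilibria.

1

Both South: Town X gets 7 (best alternative 6); Town Y gets 12 (best alternative 8). Neither deviates — NE.
Both North is not a NE: Town X would switch to South (7 > 0).
No other cell survives both best-response checks, so there is 1 pure NE.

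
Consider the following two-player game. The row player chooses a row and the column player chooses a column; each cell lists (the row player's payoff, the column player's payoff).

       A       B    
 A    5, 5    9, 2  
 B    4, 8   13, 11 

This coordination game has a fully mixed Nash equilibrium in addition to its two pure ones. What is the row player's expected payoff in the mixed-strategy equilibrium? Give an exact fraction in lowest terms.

The column player mixes with probability q on A, chosen so the row player is indifferent: 5q + 9(1−q) = 4q + 13(1−q) gives q = 4/5.
The row player's expected payoff (from either row, since indifferent) is 5·4/5 + 9·1/5 = 29/5.

29/5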